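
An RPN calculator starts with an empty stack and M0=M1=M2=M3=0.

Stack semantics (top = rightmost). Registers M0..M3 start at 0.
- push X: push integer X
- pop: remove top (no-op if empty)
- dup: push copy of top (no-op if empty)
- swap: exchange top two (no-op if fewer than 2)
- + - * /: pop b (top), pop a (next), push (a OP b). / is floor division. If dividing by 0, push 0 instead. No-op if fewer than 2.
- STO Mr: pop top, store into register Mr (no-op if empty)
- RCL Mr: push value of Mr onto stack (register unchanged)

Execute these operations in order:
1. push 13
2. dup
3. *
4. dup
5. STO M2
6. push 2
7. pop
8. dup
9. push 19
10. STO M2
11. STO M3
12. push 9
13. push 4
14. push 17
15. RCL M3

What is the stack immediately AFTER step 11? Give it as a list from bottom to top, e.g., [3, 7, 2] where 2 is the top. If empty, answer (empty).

After op 1 (push 13): stack=[13] mem=[0,0,0,0]
After op 2 (dup): stack=[13,13] mem=[0,0,0,0]
After op 3 (*): stack=[169] mem=[0,0,0,0]
After op 4 (dup): stack=[169,169] mem=[0,0,0,0]
After op 5 (STO M2): stack=[169] mem=[0,0,169,0]
After op 6 (push 2): stack=[169,2] mem=[0,0,169,0]
After op 7 (pop): stack=[169] mem=[0,0,169,0]
After op 8 (dup): stack=[169,169] mem=[0,0,169,0]
After op 9 (push 19): stack=[169,169,19] mem=[0,0,169,0]
After op 10 (STO M2): stack=[169,169] mem=[0,0,19,0]
After op 11 (STO M3): stack=[169] mem=[0,0,19,169]

[169]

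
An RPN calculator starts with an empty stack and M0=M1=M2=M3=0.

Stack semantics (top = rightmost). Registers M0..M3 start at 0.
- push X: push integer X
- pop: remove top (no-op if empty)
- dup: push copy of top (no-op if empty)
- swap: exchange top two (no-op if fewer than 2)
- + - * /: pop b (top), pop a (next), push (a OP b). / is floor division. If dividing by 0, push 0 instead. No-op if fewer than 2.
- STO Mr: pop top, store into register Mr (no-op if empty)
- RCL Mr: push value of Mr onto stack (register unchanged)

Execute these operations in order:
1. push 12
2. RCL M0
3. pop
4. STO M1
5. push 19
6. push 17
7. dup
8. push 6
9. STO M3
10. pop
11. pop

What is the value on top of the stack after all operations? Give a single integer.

After op 1 (push 12): stack=[12] mem=[0,0,0,0]
After op 2 (RCL M0): stack=[12,0] mem=[0,0,0,0]
After op 3 (pop): stack=[12] mem=[0,0,0,0]
After op 4 (STO M1): stack=[empty] mem=[0,12,0,0]
After op 5 (push 19): stack=[19] mem=[0,12,0,0]
After op 6 (push 17): stack=[19,17] mem=[0,12,0,0]
After op 7 (dup): stack=[19,17,17] mem=[0,12,0,0]
After op 8 (push 6): stack=[19,17,17,6] mem=[0,12,0,0]
After op 9 (STO M3): stack=[19,17,17] mem=[0,12,0,6]
After op 10 (pop): stack=[19,17] mem=[0,12,0,6]
After op 11 (pop): stack=[19] mem=[0,12,0,6]

Answer: 19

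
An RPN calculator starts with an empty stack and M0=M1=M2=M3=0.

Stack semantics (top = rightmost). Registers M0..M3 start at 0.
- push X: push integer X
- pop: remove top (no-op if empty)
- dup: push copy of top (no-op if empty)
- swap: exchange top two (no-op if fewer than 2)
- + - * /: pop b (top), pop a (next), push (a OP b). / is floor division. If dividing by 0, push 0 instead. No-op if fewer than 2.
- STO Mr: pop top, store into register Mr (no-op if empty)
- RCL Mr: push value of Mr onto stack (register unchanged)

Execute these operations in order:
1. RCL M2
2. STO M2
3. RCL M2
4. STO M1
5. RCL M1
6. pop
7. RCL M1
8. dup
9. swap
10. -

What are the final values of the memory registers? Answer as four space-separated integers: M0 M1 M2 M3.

After op 1 (RCL M2): stack=[0] mem=[0,0,0,0]
After op 2 (STO M2): stack=[empty] mem=[0,0,0,0]
After op 3 (RCL M2): stack=[0] mem=[0,0,0,0]
After op 4 (STO M1): stack=[empty] mem=[0,0,0,0]
After op 5 (RCL M1): stack=[0] mem=[0,0,0,0]
After op 6 (pop): stack=[empty] mem=[0,0,0,0]
After op 7 (RCL M1): stack=[0] mem=[0,0,0,0]
After op 8 (dup): stack=[0,0] mem=[0,0,0,0]
After op 9 (swap): stack=[0,0] mem=[0,0,0,0]
After op 10 (-): stack=[0] mem=[0,0,0,0]

Answer: 0 0 0 0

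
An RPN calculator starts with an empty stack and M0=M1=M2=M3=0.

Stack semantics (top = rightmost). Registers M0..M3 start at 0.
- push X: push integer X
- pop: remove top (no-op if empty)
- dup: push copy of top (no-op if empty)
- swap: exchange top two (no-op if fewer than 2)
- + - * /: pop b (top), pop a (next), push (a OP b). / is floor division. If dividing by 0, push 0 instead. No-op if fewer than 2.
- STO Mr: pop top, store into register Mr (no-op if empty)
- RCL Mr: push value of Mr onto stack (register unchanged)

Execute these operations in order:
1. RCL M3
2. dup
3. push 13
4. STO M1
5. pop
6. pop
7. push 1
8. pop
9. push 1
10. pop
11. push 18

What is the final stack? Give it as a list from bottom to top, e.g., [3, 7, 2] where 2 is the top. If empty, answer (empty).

Answer: [18]

Derivation:
After op 1 (RCL M3): stack=[0] mem=[0,0,0,0]
After op 2 (dup): stack=[0,0] mem=[0,0,0,0]
After op 3 (push 13): stack=[0,0,13] mem=[0,0,0,0]
After op 4 (STO M1): stack=[0,0] mem=[0,13,0,0]
After op 5 (pop): stack=[0] mem=[0,13,0,0]
After op 6 (pop): stack=[empty] mem=[0,13,0,0]
After op 7 (push 1): stack=[1] mem=[0,13,0,0]
After op 8 (pop): stack=[empty] mem=[0,13,0,0]
After op 9 (push 1): stack=[1] mem=[0,13,0,0]
After op 10 (pop): stack=[empty] mem=[0,13,0,0]
After op 11 (push 18): stack=[18] mem=[0,13,0,0]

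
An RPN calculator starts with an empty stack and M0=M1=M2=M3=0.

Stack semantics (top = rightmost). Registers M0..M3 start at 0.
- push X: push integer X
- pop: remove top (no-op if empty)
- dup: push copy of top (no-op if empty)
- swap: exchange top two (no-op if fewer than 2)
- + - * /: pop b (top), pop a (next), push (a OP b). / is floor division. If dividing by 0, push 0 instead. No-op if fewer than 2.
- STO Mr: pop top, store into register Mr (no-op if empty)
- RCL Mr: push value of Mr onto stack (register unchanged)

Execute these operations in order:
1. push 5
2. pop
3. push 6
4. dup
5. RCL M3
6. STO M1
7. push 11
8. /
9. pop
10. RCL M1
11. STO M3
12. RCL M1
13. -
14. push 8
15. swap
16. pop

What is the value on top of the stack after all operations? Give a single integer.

Answer: 8

Derivation:
After op 1 (push 5): stack=[5] mem=[0,0,0,0]
After op 2 (pop): stack=[empty] mem=[0,0,0,0]
After op 3 (push 6): stack=[6] mem=[0,0,0,0]
After op 4 (dup): stack=[6,6] mem=[0,0,0,0]
After op 5 (RCL M3): stack=[6,6,0] mem=[0,0,0,0]
After op 6 (STO M1): stack=[6,6] mem=[0,0,0,0]
After op 7 (push 11): stack=[6,6,11] mem=[0,0,0,0]
After op 8 (/): stack=[6,0] mem=[0,0,0,0]
After op 9 (pop): stack=[6] mem=[0,0,0,0]
After op 10 (RCL M1): stack=[6,0] mem=[0,0,0,0]
After op 11 (STO M3): stack=[6] mem=[0,0,0,0]
After op 12 (RCL M1): stack=[6,0] mem=[0,0,0,0]
After op 13 (-): stack=[6] mem=[0,0,0,0]
After op 14 (push 8): stack=[6,8] mem=[0,0,0,0]
After op 15 (swap): stack=[8,6] mem=[0,0,0,0]
After op 16 (pop): stack=[8] mem=[0,0,0,0]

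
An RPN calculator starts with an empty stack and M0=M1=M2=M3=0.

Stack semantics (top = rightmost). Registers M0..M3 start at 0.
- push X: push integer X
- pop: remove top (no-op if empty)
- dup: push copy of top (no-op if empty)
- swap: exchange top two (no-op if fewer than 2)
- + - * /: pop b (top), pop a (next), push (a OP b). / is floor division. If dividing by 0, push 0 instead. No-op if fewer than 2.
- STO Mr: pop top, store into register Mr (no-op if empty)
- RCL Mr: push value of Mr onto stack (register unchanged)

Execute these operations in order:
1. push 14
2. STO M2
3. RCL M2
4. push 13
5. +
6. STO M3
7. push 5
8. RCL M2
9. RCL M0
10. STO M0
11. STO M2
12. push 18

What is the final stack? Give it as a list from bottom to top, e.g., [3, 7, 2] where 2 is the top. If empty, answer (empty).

Answer: [5, 18]

Derivation:
After op 1 (push 14): stack=[14] mem=[0,0,0,0]
After op 2 (STO M2): stack=[empty] mem=[0,0,14,0]
After op 3 (RCL M2): stack=[14] mem=[0,0,14,0]
After op 4 (push 13): stack=[14,13] mem=[0,0,14,0]
After op 5 (+): stack=[27] mem=[0,0,14,0]
After op 6 (STO M3): stack=[empty] mem=[0,0,14,27]
After op 7 (push 5): stack=[5] mem=[0,0,14,27]
After op 8 (RCL M2): stack=[5,14] mem=[0,0,14,27]
After op 9 (RCL M0): stack=[5,14,0] mem=[0,0,14,27]
After op 10 (STO M0): stack=[5,14] mem=[0,0,14,27]
After op 11 (STO M2): stack=[5] mem=[0,0,14,27]
After op 12 (push 18): stack=[5,18] mem=[0,0,14,27]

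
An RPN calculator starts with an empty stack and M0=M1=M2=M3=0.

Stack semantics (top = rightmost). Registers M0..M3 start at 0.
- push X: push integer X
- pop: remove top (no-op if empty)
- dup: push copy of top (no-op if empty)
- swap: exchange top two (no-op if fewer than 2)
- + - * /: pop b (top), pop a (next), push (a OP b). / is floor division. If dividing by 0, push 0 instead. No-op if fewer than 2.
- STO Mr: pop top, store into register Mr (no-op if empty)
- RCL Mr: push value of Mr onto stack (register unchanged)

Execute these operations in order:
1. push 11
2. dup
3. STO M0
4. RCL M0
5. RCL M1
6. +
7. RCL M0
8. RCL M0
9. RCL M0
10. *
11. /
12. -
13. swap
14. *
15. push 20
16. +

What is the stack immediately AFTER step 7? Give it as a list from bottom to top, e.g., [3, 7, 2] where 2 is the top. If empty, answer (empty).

After op 1 (push 11): stack=[11] mem=[0,0,0,0]
After op 2 (dup): stack=[11,11] mem=[0,0,0,0]
After op 3 (STO M0): stack=[11] mem=[11,0,0,0]
After op 4 (RCL M0): stack=[11,11] mem=[11,0,0,0]
After op 5 (RCL M1): stack=[11,11,0] mem=[11,0,0,0]
After op 6 (+): stack=[11,11] mem=[11,0,0,0]
After op 7 (RCL M0): stack=[11,11,11] mem=[11,0,0,0]

[11, 11, 11]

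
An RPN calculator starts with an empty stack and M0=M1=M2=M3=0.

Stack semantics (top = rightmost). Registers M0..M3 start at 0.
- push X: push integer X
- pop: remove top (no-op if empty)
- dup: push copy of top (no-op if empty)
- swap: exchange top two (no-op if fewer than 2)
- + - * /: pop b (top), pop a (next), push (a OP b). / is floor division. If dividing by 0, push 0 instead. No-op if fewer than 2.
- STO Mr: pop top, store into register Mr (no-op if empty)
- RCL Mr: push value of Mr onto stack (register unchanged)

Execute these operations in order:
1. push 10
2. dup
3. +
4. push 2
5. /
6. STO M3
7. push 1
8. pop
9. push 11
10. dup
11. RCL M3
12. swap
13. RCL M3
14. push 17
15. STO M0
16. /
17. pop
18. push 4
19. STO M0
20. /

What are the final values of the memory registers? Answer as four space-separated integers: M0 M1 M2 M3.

After op 1 (push 10): stack=[10] mem=[0,0,0,0]
After op 2 (dup): stack=[10,10] mem=[0,0,0,0]
After op 3 (+): stack=[20] mem=[0,0,0,0]
After op 4 (push 2): stack=[20,2] mem=[0,0,0,0]
After op 5 (/): stack=[10] mem=[0,0,0,0]
After op 6 (STO M3): stack=[empty] mem=[0,0,0,10]
After op 7 (push 1): stack=[1] mem=[0,0,0,10]
After op 8 (pop): stack=[empty] mem=[0,0,0,10]
After op 9 (push 11): stack=[11] mem=[0,0,0,10]
After op 10 (dup): stack=[11,11] mem=[0,0,0,10]
After op 11 (RCL M3): stack=[11,11,10] mem=[0,0,0,10]
After op 12 (swap): stack=[11,10,11] mem=[0,0,0,10]
After op 13 (RCL M3): stack=[11,10,11,10] mem=[0,0,0,10]
After op 14 (push 17): stack=[11,10,11,10,17] mem=[0,0,0,10]
After op 15 (STO M0): stack=[11,10,11,10] mem=[17,0,0,10]
After op 16 (/): stack=[11,10,1] mem=[17,0,0,10]
After op 17 (pop): stack=[11,10] mem=[17,0,0,10]
After op 18 (push 4): stack=[11,10,4] mem=[17,0,0,10]
After op 19 (STO M0): stack=[11,10] mem=[4,0,0,10]
After op 20 (/): stack=[1] mem=[4,0,0,10]

Answer: 4 0 0 10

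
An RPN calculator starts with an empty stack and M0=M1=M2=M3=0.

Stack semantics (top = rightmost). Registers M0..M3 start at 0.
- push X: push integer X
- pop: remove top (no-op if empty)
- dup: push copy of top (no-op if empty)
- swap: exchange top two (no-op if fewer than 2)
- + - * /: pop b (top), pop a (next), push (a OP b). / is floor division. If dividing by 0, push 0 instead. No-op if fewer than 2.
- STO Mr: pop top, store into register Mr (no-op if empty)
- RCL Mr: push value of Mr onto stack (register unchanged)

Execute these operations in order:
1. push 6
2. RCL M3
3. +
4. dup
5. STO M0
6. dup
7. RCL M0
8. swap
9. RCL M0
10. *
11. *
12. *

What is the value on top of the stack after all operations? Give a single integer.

After op 1 (push 6): stack=[6] mem=[0,0,0,0]
After op 2 (RCL M3): stack=[6,0] mem=[0,0,0,0]
After op 3 (+): stack=[6] mem=[0,0,0,0]
After op 4 (dup): stack=[6,6] mem=[0,0,0,0]
After op 5 (STO M0): stack=[6] mem=[6,0,0,0]
After op 6 (dup): stack=[6,6] mem=[6,0,0,0]
After op 7 (RCL M0): stack=[6,6,6] mem=[6,0,0,0]
After op 8 (swap): stack=[6,6,6] mem=[6,0,0,0]
After op 9 (RCL M0): stack=[6,6,6,6] mem=[6,0,0,0]
After op 10 (*): stack=[6,6,36] mem=[6,0,0,0]
After op 11 (*): stack=[6,216] mem=[6,0,0,0]
After op 12 (*): stack=[1296] mem=[6,0,0,0]

Answer: 1296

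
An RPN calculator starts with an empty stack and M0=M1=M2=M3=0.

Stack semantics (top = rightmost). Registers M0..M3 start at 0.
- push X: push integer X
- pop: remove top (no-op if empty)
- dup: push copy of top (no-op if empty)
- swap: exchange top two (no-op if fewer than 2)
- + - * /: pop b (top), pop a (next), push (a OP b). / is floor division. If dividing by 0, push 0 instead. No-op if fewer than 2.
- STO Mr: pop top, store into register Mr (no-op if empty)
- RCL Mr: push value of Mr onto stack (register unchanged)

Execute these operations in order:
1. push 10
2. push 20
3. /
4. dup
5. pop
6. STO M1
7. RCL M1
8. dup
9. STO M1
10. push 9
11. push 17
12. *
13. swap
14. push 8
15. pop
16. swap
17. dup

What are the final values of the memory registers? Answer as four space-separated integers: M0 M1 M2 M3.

After op 1 (push 10): stack=[10] mem=[0,0,0,0]
After op 2 (push 20): stack=[10,20] mem=[0,0,0,0]
After op 3 (/): stack=[0] mem=[0,0,0,0]
After op 4 (dup): stack=[0,0] mem=[0,0,0,0]
After op 5 (pop): stack=[0] mem=[0,0,0,0]
After op 6 (STO M1): stack=[empty] mem=[0,0,0,0]
After op 7 (RCL M1): stack=[0] mem=[0,0,0,0]
After op 8 (dup): stack=[0,0] mem=[0,0,0,0]
After op 9 (STO M1): stack=[0] mem=[0,0,0,0]
After op 10 (push 9): stack=[0,9] mem=[0,0,0,0]
After op 11 (push 17): stack=[0,9,17] mem=[0,0,0,0]
After op 12 (*): stack=[0,153] mem=[0,0,0,0]
After op 13 (swap): stack=[153,0] mem=[0,0,0,0]
After op 14 (push 8): stack=[153,0,8] mem=[0,0,0,0]
After op 15 (pop): stack=[153,0] mem=[0,0,0,0]
After op 16 (swap): stack=[0,153] mem=[0,0,0,0]
After op 17 (dup): stack=[0,153,153] mem=[0,0,0,0]

Answer: 0 0 0 0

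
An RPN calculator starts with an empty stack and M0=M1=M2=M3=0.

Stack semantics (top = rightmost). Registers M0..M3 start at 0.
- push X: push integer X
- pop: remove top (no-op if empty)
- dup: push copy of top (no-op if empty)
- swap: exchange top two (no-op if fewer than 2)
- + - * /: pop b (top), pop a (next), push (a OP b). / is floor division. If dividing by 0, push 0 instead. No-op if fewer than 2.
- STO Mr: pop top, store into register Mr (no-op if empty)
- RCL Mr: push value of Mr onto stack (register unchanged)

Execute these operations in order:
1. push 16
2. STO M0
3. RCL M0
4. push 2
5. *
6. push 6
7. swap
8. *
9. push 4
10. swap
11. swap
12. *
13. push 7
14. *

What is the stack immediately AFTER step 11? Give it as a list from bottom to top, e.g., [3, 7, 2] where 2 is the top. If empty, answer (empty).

After op 1 (push 16): stack=[16] mem=[0,0,0,0]
After op 2 (STO M0): stack=[empty] mem=[16,0,0,0]
After op 3 (RCL M0): stack=[16] mem=[16,0,0,0]
After op 4 (push 2): stack=[16,2] mem=[16,0,0,0]
After op 5 (*): stack=[32] mem=[16,0,0,0]
After op 6 (push 6): stack=[32,6] mem=[16,0,0,0]
After op 7 (swap): stack=[6,32] mem=[16,0,0,0]
After op 8 (*): stack=[192] mem=[16,0,0,0]
After op 9 (push 4): stack=[192,4] mem=[16,0,0,0]
After op 10 (swap): stack=[4,192] mem=[16,0,0,0]
After op 11 (swap): stack=[192,4] mem=[16,0,0,0]

[192, 4]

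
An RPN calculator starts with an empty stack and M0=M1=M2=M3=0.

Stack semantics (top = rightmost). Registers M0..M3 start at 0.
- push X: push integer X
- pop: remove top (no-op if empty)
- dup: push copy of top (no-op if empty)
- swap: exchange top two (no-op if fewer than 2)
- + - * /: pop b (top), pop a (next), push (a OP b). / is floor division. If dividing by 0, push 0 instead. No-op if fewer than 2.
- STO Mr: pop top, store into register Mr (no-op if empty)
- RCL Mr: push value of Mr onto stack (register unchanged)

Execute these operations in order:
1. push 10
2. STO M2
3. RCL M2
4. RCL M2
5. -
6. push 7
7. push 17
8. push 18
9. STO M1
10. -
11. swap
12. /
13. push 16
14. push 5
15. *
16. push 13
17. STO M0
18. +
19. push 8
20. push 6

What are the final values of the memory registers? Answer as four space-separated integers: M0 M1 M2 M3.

After op 1 (push 10): stack=[10] mem=[0,0,0,0]
After op 2 (STO M2): stack=[empty] mem=[0,0,10,0]
After op 3 (RCL M2): stack=[10] mem=[0,0,10,0]
After op 4 (RCL M2): stack=[10,10] mem=[0,0,10,0]
After op 5 (-): stack=[0] mem=[0,0,10,0]
After op 6 (push 7): stack=[0,7] mem=[0,0,10,0]
After op 7 (push 17): stack=[0,7,17] mem=[0,0,10,0]
After op 8 (push 18): stack=[0,7,17,18] mem=[0,0,10,0]
After op 9 (STO M1): stack=[0,7,17] mem=[0,18,10,0]
After op 10 (-): stack=[0,-10] mem=[0,18,10,0]
After op 11 (swap): stack=[-10,0] mem=[0,18,10,0]
After op 12 (/): stack=[0] mem=[0,18,10,0]
After op 13 (push 16): stack=[0,16] mem=[0,18,10,0]
After op 14 (push 5): stack=[0,16,5] mem=[0,18,10,0]
After op 15 (*): stack=[0,80] mem=[0,18,10,0]
After op 16 (push 13): stack=[0,80,13] mem=[0,18,10,0]
After op 17 (STO M0): stack=[0,80] mem=[13,18,10,0]
After op 18 (+): stack=[80] mem=[13,18,10,0]
After op 19 (push 8): stack=[80,8] mem=[13,18,10,0]
After op 20 (push 6): stack=[80,8,6] mem=[13,18,10,0]

Answer: 13 18 10 0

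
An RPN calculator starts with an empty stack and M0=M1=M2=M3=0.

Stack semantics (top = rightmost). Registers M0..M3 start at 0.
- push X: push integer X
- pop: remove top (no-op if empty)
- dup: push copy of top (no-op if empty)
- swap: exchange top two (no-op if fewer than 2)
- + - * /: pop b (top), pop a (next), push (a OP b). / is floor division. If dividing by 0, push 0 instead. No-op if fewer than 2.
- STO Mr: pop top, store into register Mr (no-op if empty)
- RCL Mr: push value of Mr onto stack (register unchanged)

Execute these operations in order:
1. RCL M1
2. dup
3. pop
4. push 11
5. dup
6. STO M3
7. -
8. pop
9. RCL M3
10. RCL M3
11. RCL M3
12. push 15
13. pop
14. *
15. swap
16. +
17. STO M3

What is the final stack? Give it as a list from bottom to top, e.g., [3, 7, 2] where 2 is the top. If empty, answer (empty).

After op 1 (RCL M1): stack=[0] mem=[0,0,0,0]
After op 2 (dup): stack=[0,0] mem=[0,0,0,0]
After op 3 (pop): stack=[0] mem=[0,0,0,0]
After op 4 (push 11): stack=[0,11] mem=[0,0,0,0]
After op 5 (dup): stack=[0,11,11] mem=[0,0,0,0]
After op 6 (STO M3): stack=[0,11] mem=[0,0,0,11]
After op 7 (-): stack=[-11] mem=[0,0,0,11]
After op 8 (pop): stack=[empty] mem=[0,0,0,11]
After op 9 (RCL M3): stack=[11] mem=[0,0,0,11]
After op 10 (RCL M3): stack=[11,11] mem=[0,0,0,11]
After op 11 (RCL M3): stack=[11,11,11] mem=[0,0,0,11]
After op 12 (push 15): stack=[11,11,11,15] mem=[0,0,0,11]
After op 13 (pop): stack=[11,11,11] mem=[0,0,0,11]
After op 14 (*): stack=[11,121] mem=[0,0,0,11]
After op 15 (swap): stack=[121,11] mem=[0,0,0,11]
After op 16 (+): stack=[132] mem=[0,0,0,11]
After op 17 (STO M3): stack=[empty] mem=[0,0,0,132]

Answer: (empty)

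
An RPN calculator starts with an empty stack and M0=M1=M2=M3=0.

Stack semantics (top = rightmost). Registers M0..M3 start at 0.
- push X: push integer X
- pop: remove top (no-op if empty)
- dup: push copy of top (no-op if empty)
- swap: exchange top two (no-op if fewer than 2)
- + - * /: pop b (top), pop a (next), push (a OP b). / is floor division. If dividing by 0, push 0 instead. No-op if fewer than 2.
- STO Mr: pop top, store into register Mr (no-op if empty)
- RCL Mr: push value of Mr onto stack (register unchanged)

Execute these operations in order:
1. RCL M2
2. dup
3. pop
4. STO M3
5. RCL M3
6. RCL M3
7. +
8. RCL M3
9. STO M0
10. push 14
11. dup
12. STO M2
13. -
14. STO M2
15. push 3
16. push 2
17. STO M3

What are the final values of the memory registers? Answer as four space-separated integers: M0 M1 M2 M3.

After op 1 (RCL M2): stack=[0] mem=[0,0,0,0]
After op 2 (dup): stack=[0,0] mem=[0,0,0,0]
After op 3 (pop): stack=[0] mem=[0,0,0,0]
After op 4 (STO M3): stack=[empty] mem=[0,0,0,0]
After op 5 (RCL M3): stack=[0] mem=[0,0,0,0]
After op 6 (RCL M3): stack=[0,0] mem=[0,0,0,0]
After op 7 (+): stack=[0] mem=[0,0,0,0]
After op 8 (RCL M3): stack=[0,0] mem=[0,0,0,0]
After op 9 (STO M0): stack=[0] mem=[0,0,0,0]
After op 10 (push 14): stack=[0,14] mem=[0,0,0,0]
After op 11 (dup): stack=[0,14,14] mem=[0,0,0,0]
After op 12 (STO M2): stack=[0,14] mem=[0,0,14,0]
After op 13 (-): stack=[-14] mem=[0,0,14,0]
After op 14 (STO M2): stack=[empty] mem=[0,0,-14,0]
After op 15 (push 3): stack=[3] mem=[0,0,-14,0]
After op 16 (push 2): stack=[3,2] mem=[0,0,-14,0]
After op 17 (STO M3): stack=[3] mem=[0,0,-14,2]

Answer: 0 0 -14 2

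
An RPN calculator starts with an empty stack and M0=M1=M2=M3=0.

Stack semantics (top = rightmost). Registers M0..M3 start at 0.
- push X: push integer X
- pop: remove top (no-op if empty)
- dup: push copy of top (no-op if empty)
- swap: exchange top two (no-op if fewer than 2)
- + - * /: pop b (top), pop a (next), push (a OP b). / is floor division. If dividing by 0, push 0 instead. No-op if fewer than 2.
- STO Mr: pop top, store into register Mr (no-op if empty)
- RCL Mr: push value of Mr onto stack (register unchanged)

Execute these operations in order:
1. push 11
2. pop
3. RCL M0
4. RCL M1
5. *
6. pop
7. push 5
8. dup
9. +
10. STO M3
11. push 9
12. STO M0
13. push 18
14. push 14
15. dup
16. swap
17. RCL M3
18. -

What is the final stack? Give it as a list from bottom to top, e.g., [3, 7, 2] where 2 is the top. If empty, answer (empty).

After op 1 (push 11): stack=[11] mem=[0,0,0,0]
After op 2 (pop): stack=[empty] mem=[0,0,0,0]
After op 3 (RCL M0): stack=[0] mem=[0,0,0,0]
After op 4 (RCL M1): stack=[0,0] mem=[0,0,0,0]
After op 5 (*): stack=[0] mem=[0,0,0,0]
After op 6 (pop): stack=[empty] mem=[0,0,0,0]
After op 7 (push 5): stack=[5] mem=[0,0,0,0]
After op 8 (dup): stack=[5,5] mem=[0,0,0,0]
After op 9 (+): stack=[10] mem=[0,0,0,0]
After op 10 (STO M3): stack=[empty] mem=[0,0,0,10]
After op 11 (push 9): stack=[9] mem=[0,0,0,10]
After op 12 (STO M0): stack=[empty] mem=[9,0,0,10]
After op 13 (push 18): stack=[18] mem=[9,0,0,10]
After op 14 (push 14): stack=[18,14] mem=[9,0,0,10]
After op 15 (dup): stack=[18,14,14] mem=[9,0,0,10]
After op 16 (swap): stack=[18,14,14] mem=[9,0,0,10]
After op 17 (RCL M3): stack=[18,14,14,10] mem=[9,0,0,10]
After op 18 (-): stack=[18,14,4] mem=[9,0,0,10]

Answer: [18, 14, 4]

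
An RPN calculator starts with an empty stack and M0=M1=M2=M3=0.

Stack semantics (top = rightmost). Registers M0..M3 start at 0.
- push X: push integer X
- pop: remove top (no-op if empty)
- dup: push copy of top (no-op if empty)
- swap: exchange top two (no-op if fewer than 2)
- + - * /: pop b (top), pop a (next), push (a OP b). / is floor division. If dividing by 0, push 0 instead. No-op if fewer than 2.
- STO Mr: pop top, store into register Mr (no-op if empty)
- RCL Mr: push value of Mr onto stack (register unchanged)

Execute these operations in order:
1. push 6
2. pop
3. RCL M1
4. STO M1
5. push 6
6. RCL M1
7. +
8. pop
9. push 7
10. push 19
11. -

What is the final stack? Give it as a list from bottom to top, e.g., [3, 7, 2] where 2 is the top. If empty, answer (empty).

After op 1 (push 6): stack=[6] mem=[0,0,0,0]
After op 2 (pop): stack=[empty] mem=[0,0,0,0]
After op 3 (RCL M1): stack=[0] mem=[0,0,0,0]
After op 4 (STO M1): stack=[empty] mem=[0,0,0,0]
After op 5 (push 6): stack=[6] mem=[0,0,0,0]
After op 6 (RCL M1): stack=[6,0] mem=[0,0,0,0]
After op 7 (+): stack=[6] mem=[0,0,0,0]
After op 8 (pop): stack=[empty] mem=[0,0,0,0]
After op 9 (push 7): stack=[7] mem=[0,0,0,0]
After op 10 (push 19): stack=[7,19] mem=[0,0,0,0]
After op 11 (-): stack=[-12] mem=[0,0,0,0]

Answer: [-12]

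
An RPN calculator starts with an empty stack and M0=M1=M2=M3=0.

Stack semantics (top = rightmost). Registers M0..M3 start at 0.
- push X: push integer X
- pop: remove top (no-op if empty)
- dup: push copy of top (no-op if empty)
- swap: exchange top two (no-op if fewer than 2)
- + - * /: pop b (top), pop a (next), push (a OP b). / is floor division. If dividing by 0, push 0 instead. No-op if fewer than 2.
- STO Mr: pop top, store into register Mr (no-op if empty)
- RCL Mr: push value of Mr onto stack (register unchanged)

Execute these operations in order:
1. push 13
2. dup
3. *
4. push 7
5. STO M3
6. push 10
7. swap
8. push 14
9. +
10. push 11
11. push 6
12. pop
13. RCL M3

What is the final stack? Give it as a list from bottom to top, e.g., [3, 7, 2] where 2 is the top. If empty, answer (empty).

Answer: [10, 183, 11, 7]

Derivation:
After op 1 (push 13): stack=[13] mem=[0,0,0,0]
After op 2 (dup): stack=[13,13] mem=[0,0,0,0]
After op 3 (*): stack=[169] mem=[0,0,0,0]
After op 4 (push 7): stack=[169,7] mem=[0,0,0,0]
After op 5 (STO M3): stack=[169] mem=[0,0,0,7]
After op 6 (push 10): stack=[169,10] mem=[0,0,0,7]
After op 7 (swap): stack=[10,169] mem=[0,0,0,7]
After op 8 (push 14): stack=[10,169,14] mem=[0,0,0,7]
After op 9 (+): stack=[10,183] mem=[0,0,0,7]
After op 10 (push 11): stack=[10,183,11] mem=[0,0,0,7]
After op 11 (push 6): stack=[10,183,11,6] mem=[0,0,0,7]
After op 12 (pop): stack=[10,183,11] mem=[0,0,0,7]
After op 13 (RCL M3): stack=[10,183,11,7] mem=[0,0,0,7]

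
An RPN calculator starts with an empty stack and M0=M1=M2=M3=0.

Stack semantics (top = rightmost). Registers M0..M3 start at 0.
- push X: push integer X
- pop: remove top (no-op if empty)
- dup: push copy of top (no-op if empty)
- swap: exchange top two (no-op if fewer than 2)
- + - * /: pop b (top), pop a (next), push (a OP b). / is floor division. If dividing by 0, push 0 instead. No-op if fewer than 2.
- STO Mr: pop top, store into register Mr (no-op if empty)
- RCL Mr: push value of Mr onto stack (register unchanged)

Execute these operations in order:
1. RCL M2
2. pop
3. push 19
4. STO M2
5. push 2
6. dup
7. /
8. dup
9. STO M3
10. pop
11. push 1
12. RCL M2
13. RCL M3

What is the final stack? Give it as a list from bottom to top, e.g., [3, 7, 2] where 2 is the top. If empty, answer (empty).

Answer: [1, 19, 1]

Derivation:
After op 1 (RCL M2): stack=[0] mem=[0,0,0,0]
After op 2 (pop): stack=[empty] mem=[0,0,0,0]
After op 3 (push 19): stack=[19] mem=[0,0,0,0]
After op 4 (STO M2): stack=[empty] mem=[0,0,19,0]
After op 5 (push 2): stack=[2] mem=[0,0,19,0]
After op 6 (dup): stack=[2,2] mem=[0,0,19,0]
After op 7 (/): stack=[1] mem=[0,0,19,0]
After op 8 (dup): stack=[1,1] mem=[0,0,19,0]
After op 9 (STO M3): stack=[1] mem=[0,0,19,1]
After op 10 (pop): stack=[empty] mem=[0,0,19,1]
After op 11 (push 1): stack=[1] mem=[0,0,19,1]
After op 12 (RCL M2): stack=[1,19] mem=[0,0,19,1]
After op 13 (RCL M3): stack=[1,19,1] mem=[0,0,19,1]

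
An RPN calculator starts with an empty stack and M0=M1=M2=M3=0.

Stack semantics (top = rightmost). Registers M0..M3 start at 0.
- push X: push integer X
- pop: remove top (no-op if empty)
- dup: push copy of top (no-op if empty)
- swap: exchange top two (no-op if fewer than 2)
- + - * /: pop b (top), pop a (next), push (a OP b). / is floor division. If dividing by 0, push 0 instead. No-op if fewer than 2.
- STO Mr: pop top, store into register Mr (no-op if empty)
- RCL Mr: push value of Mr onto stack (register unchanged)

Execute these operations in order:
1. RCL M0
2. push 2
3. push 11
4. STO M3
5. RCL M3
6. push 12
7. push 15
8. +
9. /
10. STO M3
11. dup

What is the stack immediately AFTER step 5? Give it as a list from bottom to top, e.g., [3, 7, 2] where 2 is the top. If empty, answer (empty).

After op 1 (RCL M0): stack=[0] mem=[0,0,0,0]
After op 2 (push 2): stack=[0,2] mem=[0,0,0,0]
After op 3 (push 11): stack=[0,2,11] mem=[0,0,0,0]
After op 4 (STO M3): stack=[0,2] mem=[0,0,0,11]
After op 5 (RCL M3): stack=[0,2,11] mem=[0,0,0,11]

[0, 2, 11]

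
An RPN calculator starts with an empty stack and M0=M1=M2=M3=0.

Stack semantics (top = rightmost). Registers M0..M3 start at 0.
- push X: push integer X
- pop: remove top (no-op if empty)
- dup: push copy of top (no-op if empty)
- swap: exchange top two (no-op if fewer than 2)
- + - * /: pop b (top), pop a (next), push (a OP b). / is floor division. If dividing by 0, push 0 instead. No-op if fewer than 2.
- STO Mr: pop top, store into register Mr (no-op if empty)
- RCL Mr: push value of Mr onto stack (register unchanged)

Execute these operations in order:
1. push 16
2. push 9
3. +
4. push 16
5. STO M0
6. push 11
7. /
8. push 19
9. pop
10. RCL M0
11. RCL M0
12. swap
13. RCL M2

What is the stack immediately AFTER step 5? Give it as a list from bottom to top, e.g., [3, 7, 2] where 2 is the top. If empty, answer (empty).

After op 1 (push 16): stack=[16] mem=[0,0,0,0]
After op 2 (push 9): stack=[16,9] mem=[0,0,0,0]
After op 3 (+): stack=[25] mem=[0,0,0,0]
After op 4 (push 16): stack=[25,16] mem=[0,0,0,0]
After op 5 (STO M0): stack=[25] mem=[16,0,0,0]

[25]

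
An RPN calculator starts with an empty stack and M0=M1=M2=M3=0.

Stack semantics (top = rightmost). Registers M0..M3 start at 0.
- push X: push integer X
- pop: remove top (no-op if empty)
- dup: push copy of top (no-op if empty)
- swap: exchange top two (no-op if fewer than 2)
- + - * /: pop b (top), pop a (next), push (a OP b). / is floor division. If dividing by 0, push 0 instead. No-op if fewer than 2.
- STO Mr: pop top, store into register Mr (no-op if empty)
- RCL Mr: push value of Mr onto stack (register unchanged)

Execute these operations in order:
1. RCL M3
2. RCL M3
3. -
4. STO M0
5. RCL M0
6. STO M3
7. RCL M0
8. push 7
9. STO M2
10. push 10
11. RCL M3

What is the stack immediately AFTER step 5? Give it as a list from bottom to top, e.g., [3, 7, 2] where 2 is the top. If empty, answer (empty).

After op 1 (RCL M3): stack=[0] mem=[0,0,0,0]
After op 2 (RCL M3): stack=[0,0] mem=[0,0,0,0]
After op 3 (-): stack=[0] mem=[0,0,0,0]
After op 4 (STO M0): stack=[empty] mem=[0,0,0,0]
After op 5 (RCL M0): stack=[0] mem=[0,0,0,0]

[0]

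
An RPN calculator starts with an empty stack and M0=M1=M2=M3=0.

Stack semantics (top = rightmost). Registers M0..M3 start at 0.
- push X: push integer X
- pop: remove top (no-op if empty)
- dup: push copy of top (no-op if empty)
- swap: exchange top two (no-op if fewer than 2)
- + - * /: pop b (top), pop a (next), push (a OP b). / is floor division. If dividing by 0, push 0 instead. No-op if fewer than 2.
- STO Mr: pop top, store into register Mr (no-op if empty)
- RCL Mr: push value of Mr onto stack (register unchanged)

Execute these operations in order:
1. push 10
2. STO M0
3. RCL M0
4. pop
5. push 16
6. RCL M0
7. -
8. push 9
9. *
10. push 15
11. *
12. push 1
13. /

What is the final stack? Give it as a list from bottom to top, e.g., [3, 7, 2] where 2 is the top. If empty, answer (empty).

Answer: [810]

Derivation:
After op 1 (push 10): stack=[10] mem=[0,0,0,0]
After op 2 (STO M0): stack=[empty] mem=[10,0,0,0]
After op 3 (RCL M0): stack=[10] mem=[10,0,0,0]
After op 4 (pop): stack=[empty] mem=[10,0,0,0]
After op 5 (push 16): stack=[16] mem=[10,0,0,0]
After op 6 (RCL M0): stack=[16,10] mem=[10,0,0,0]
After op 7 (-): stack=[6] mem=[10,0,0,0]
After op 8 (push 9): stack=[6,9] mem=[10,0,0,0]
After op 9 (*): stack=[54] mem=[10,0,0,0]
After op 10 (push 15): stack=[54,15] mem=[10,0,0,0]
After op 11 (*): stack=[810] mem=[10,0,0,0]
After op 12 (push 1): stack=[810,1] mem=[10,0,0,0]
After op 13 (/): stack=[810] mem=[10,0,0,0]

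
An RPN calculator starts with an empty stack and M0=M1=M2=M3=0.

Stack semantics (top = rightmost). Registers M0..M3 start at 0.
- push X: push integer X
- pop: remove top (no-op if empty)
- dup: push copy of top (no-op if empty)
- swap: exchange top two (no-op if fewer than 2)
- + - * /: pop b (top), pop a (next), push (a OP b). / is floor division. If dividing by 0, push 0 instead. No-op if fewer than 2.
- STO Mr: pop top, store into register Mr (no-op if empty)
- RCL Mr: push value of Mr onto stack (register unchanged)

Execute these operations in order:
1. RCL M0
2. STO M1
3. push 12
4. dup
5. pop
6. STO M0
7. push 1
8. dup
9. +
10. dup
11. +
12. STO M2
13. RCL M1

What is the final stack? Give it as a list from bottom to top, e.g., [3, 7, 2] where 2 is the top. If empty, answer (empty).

After op 1 (RCL M0): stack=[0] mem=[0,0,0,0]
After op 2 (STO M1): stack=[empty] mem=[0,0,0,0]
After op 3 (push 12): stack=[12] mem=[0,0,0,0]
After op 4 (dup): stack=[12,12] mem=[0,0,0,0]
After op 5 (pop): stack=[12] mem=[0,0,0,0]
After op 6 (STO M0): stack=[empty] mem=[12,0,0,0]
After op 7 (push 1): stack=[1] mem=[12,0,0,0]
After op 8 (dup): stack=[1,1] mem=[12,0,0,0]
After op 9 (+): stack=[2] mem=[12,0,0,0]
After op 10 (dup): stack=[2,2] mem=[12,0,0,0]
After op 11 (+): stack=[4] mem=[12,0,0,0]
After op 12 (STO M2): stack=[empty] mem=[12,0,4,0]
After op 13 (RCL M1): stack=[0] mem=[12,0,4,0]

Answer: [0]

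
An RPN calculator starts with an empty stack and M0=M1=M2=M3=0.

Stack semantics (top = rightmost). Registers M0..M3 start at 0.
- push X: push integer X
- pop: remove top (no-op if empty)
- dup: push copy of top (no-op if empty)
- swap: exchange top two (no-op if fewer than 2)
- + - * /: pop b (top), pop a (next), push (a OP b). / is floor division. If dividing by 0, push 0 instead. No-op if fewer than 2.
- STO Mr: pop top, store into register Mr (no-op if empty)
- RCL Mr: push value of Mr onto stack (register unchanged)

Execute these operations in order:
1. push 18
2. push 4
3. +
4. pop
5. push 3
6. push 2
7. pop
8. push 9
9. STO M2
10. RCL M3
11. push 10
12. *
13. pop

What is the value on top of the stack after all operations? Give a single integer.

After op 1 (push 18): stack=[18] mem=[0,0,0,0]
After op 2 (push 4): stack=[18,4] mem=[0,0,0,0]
After op 3 (+): stack=[22] mem=[0,0,0,0]
After op 4 (pop): stack=[empty] mem=[0,0,0,0]
After op 5 (push 3): stack=[3] mem=[0,0,0,0]
After op 6 (push 2): stack=[3,2] mem=[0,0,0,0]
After op 7 (pop): stack=[3] mem=[0,0,0,0]
After op 8 (push 9): stack=[3,9] mem=[0,0,0,0]
After op 9 (STO M2): stack=[3] mem=[0,0,9,0]
After op 10 (RCL M3): stack=[3,0] mem=[0,0,9,0]
After op 11 (push 10): stack=[3,0,10] mem=[0,0,9,0]
After op 12 (*): stack=[3,0] mem=[0,0,9,0]
After op 13 (pop): stack=[3] mem=[0,0,9,0]

Answer: 3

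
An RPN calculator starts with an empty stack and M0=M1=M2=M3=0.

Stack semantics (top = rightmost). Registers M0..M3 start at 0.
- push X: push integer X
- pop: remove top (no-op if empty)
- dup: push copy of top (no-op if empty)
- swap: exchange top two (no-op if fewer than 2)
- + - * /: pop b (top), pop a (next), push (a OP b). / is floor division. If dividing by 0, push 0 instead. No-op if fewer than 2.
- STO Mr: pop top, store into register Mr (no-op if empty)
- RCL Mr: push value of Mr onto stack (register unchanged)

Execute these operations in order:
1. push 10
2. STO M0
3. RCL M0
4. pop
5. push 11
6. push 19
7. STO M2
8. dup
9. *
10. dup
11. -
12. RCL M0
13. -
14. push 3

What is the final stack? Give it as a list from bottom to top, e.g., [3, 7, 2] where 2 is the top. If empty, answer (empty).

After op 1 (push 10): stack=[10] mem=[0,0,0,0]
After op 2 (STO M0): stack=[empty] mem=[10,0,0,0]
After op 3 (RCL M0): stack=[10] mem=[10,0,0,0]
After op 4 (pop): stack=[empty] mem=[10,0,0,0]
After op 5 (push 11): stack=[11] mem=[10,0,0,0]
After op 6 (push 19): stack=[11,19] mem=[10,0,0,0]
After op 7 (STO M2): stack=[11] mem=[10,0,19,0]
After op 8 (dup): stack=[11,11] mem=[10,0,19,0]
After op 9 (*): stack=[121] mem=[10,0,19,0]
After op 10 (dup): stack=[121,121] mem=[10,0,19,0]
After op 11 (-): stack=[0] mem=[10,0,19,0]
After op 12 (RCL M0): stack=[0,10] mem=[10,0,19,0]
After op 13 (-): stack=[-10] mem=[10,0,19,0]
After op 14 (push 3): stack=[-10,3] mem=[10,0,19,0]

Answer: [-10, 3]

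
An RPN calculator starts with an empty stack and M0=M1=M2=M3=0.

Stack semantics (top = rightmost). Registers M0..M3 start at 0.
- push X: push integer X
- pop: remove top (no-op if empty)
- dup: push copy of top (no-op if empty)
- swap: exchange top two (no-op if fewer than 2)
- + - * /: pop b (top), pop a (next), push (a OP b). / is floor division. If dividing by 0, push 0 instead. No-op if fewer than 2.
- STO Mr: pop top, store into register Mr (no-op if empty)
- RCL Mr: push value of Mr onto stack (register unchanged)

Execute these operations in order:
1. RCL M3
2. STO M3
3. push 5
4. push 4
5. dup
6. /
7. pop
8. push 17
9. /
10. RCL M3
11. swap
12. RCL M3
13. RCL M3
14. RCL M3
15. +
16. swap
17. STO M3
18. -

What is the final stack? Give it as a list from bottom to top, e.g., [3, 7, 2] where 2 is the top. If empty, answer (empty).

After op 1 (RCL M3): stack=[0] mem=[0,0,0,0]
After op 2 (STO M3): stack=[empty] mem=[0,0,0,0]
After op 3 (push 5): stack=[5] mem=[0,0,0,0]
After op 4 (push 4): stack=[5,4] mem=[0,0,0,0]
After op 5 (dup): stack=[5,4,4] mem=[0,0,0,0]
After op 6 (/): stack=[5,1] mem=[0,0,0,0]
After op 7 (pop): stack=[5] mem=[0,0,0,0]
After op 8 (push 17): stack=[5,17] mem=[0,0,0,0]
After op 9 (/): stack=[0] mem=[0,0,0,0]
After op 10 (RCL M3): stack=[0,0] mem=[0,0,0,0]
After op 11 (swap): stack=[0,0] mem=[0,0,0,0]
After op 12 (RCL M3): stack=[0,0,0] mem=[0,0,0,0]
After op 13 (RCL M3): stack=[0,0,0,0] mem=[0,0,0,0]
After op 14 (RCL M3): stack=[0,0,0,0,0] mem=[0,0,0,0]
After op 15 (+): stack=[0,0,0,0] mem=[0,0,0,0]
After op 16 (swap): stack=[0,0,0,0] mem=[0,0,0,0]
After op 17 (STO M3): stack=[0,0,0] mem=[0,0,0,0]
After op 18 (-): stack=[0,0] mem=[0,0,0,0]

Answer: [0, 0]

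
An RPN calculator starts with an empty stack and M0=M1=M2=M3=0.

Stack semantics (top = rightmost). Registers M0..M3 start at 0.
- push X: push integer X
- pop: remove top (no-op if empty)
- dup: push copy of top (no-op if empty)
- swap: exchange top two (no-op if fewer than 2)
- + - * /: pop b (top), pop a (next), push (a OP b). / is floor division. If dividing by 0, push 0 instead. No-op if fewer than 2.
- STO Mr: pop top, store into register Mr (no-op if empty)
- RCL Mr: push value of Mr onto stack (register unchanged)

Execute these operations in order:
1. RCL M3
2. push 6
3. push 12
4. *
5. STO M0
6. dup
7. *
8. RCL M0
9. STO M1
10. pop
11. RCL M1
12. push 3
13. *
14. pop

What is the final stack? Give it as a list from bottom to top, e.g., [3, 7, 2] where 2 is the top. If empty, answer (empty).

After op 1 (RCL M3): stack=[0] mem=[0,0,0,0]
After op 2 (push 6): stack=[0,6] mem=[0,0,0,0]
After op 3 (push 12): stack=[0,6,12] mem=[0,0,0,0]
After op 4 (*): stack=[0,72] mem=[0,0,0,0]
After op 5 (STO M0): stack=[0] mem=[72,0,0,0]
After op 6 (dup): stack=[0,0] mem=[72,0,0,0]
After op 7 (*): stack=[0] mem=[72,0,0,0]
After op 8 (RCL M0): stack=[0,72] mem=[72,0,0,0]
After op 9 (STO M1): stack=[0] mem=[72,72,0,0]
After op 10 (pop): stack=[empty] mem=[72,72,0,0]
After op 11 (RCL M1): stack=[72] mem=[72,72,0,0]
After op 12 (push 3): stack=[72,3] mem=[72,72,0,0]
After op 13 (*): stack=[216] mem=[72,72,0,0]
After op 14 (pop): stack=[empty] mem=[72,72,0,0]

Answer: (empty)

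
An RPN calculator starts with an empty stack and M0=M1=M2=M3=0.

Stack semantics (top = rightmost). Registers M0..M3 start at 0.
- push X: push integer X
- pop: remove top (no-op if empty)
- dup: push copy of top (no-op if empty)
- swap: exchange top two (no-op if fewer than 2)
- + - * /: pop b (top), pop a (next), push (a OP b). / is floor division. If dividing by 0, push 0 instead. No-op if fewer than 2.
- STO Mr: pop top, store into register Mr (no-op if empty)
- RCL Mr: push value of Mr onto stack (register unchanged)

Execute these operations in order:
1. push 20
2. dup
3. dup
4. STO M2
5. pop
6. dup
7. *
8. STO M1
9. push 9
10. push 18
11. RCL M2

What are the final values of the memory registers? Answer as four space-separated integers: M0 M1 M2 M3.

Answer: 0 400 20 0

Derivation:
After op 1 (push 20): stack=[20] mem=[0,0,0,0]
After op 2 (dup): stack=[20,20] mem=[0,0,0,0]
After op 3 (dup): stack=[20,20,20] mem=[0,0,0,0]
After op 4 (STO M2): stack=[20,20] mem=[0,0,20,0]
After op 5 (pop): stack=[20] mem=[0,0,20,0]
After op 6 (dup): stack=[20,20] mem=[0,0,20,0]
After op 7 (*): stack=[400] mem=[0,0,20,0]
After op 8 (STO M1): stack=[empty] mem=[0,400,20,0]
After op 9 (push 9): stack=[9] mem=[0,400,20,0]
After op 10 (push 18): stack=[9,18] mem=[0,400,20,0]
After op 11 (RCL M2): stack=[9,18,20] mem=[0,400,20,0]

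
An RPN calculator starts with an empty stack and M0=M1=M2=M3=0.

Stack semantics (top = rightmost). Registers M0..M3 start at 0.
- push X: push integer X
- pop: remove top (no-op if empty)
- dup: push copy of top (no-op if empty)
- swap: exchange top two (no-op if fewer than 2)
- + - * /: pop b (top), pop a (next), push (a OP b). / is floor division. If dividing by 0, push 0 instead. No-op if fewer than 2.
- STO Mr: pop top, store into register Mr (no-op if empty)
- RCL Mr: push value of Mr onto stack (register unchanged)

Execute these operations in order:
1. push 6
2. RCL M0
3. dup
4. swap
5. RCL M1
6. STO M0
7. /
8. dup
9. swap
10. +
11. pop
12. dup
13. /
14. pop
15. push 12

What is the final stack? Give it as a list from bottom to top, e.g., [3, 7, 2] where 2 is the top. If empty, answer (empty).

Answer: [12]

Derivation:
After op 1 (push 6): stack=[6] mem=[0,0,0,0]
After op 2 (RCL M0): stack=[6,0] mem=[0,0,0,0]
After op 3 (dup): stack=[6,0,0] mem=[0,0,0,0]
After op 4 (swap): stack=[6,0,0] mem=[0,0,0,0]
After op 5 (RCL M1): stack=[6,0,0,0] mem=[0,0,0,0]
After op 6 (STO M0): stack=[6,0,0] mem=[0,0,0,0]
After op 7 (/): stack=[6,0] mem=[0,0,0,0]
After op 8 (dup): stack=[6,0,0] mem=[0,0,0,0]
After op 9 (swap): stack=[6,0,0] mem=[0,0,0,0]
After op 10 (+): stack=[6,0] mem=[0,0,0,0]
After op 11 (pop): stack=[6] mem=[0,0,0,0]
After op 12 (dup): stack=[6,6] mem=[0,0,0,0]
After op 13 (/): stack=[1] mem=[0,0,0,0]
After op 14 (pop): stack=[empty] mem=[0,0,0,0]
After op 15 (push 12): stack=[12] mem=[0,0,0,0]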